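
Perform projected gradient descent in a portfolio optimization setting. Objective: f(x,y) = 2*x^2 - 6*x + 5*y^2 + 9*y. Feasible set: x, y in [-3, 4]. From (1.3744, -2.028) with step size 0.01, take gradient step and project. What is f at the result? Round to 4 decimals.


Step 1: Compute gradient at (1.3744, -2.028).
grad_x = 2*2*1.3744 - 6 = -0.5024
grad_y = 2*5*-2.028 + 9 = -11.28
Step 2: Gradient step.
x_raw = 1.3744 - 0.01*-0.5024 = 1.3794
y_raw = -2.028 - 0.01*-11.28 = -1.9152
Step 3: Project onto [-3, 4].
x_proj = clip(1.3794) = 1.3794
y_proj = clip(-1.9152) = -1.9152
Step 4: Evaluate f.
f(1.3794, -1.9152) = -3.3678


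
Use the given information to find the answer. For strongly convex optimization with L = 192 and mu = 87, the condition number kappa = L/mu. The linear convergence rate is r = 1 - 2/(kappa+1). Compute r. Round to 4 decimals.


Step 1: Compute the condition number.
kappa = L/mu = 192/87 = 2.2069
Step 2: Compute the convergence rate.
r = 1 - 2/(kappa + 1) = 1 - 2*mu/(L + mu) = (L - mu)/(L + mu) = 105/279 = 0.3763


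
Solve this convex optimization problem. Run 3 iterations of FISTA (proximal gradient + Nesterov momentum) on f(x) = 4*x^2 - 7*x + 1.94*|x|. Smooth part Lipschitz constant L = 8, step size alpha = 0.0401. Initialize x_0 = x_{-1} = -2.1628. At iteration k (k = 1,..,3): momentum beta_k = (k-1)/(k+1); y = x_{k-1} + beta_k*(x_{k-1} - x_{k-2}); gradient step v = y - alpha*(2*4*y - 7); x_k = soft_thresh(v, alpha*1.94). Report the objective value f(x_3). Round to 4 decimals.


FISTA on f(x) = 4*x^2 - 7*x + 1.94*|x|
L = 8, alpha = 0.0401
Iteration 1: beta = 0.0, y = -2.1628 + 0.0*(-2.1628 + 2.1628) = -2.1628
  grad(y) = -24.3024, v = y - alpha*grad = -1.1883
  prox(v) = soft_thresh(-1.1883, 0.0778) = -1.1105
Iteration 2: beta = 0.3333, y = -1.1105 + 0.3333*(-1.1105 + 2.1628) = -0.7597
  grad(y) = -13.0777, v = y - alpha*grad = -0.2353
  prox(v) = soft_thresh(-0.2353, 0.0778) = -0.1575
Iteration 3: beta = 0.5, y = -0.1575 + 0.5*(-0.1575 + 1.1105) = 0.319
  grad(y) = -4.4481, v = y - alpha*grad = 0.4974
  prox(v) = soft_thresh(0.4974, 0.0778) = 0.4196
f(x_3) = 4*0.4196^2 - 7*0.4196 + 1.94*|0.4196| = -1.4189


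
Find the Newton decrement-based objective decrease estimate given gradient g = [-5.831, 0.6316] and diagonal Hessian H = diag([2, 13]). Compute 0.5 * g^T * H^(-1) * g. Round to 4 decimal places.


Step 1: H is diagonal, so H^(-1) * g = [-2.9155, 0.0486].
Step 2: g^T H^(-1) g = sum_i g_i^2 / H_ii
  = (-5.831)^2/2 + (0.6316)^2/13
  = 17.0003 + 0.0307 = 17.031
Step 3: Objective decrease = 0.5 * g^T H^(-1) g = 8.5155


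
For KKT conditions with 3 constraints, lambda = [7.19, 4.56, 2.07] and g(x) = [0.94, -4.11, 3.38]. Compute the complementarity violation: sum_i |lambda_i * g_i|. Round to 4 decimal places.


KKT complementary slackness check:
lambda_1 * g_1 = 7.19 * 0.94 = 6.7586
lambda_2 * g_2 = 4.56 * -4.11 = -18.7416
lambda_3 * g_3 = 2.07 * 3.38 = 6.9966
Total violation = 6.7586 + 18.7416 + 6.9966 = 32.4968


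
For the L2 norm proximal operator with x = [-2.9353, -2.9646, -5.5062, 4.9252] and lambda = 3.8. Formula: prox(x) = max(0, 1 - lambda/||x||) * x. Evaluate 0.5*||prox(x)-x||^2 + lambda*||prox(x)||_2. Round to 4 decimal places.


Step 1: Compute ||x||.
||x|| = 8.4841
Step 2: Compute scaling factor.
scale = max(0, 1 - 3.8/8.4841) = 0.5521
Step 3: prox(x) = [-1.6206, -1.6368, -3.04, 2.7192]
||prox(x)|| = 4.6841
Step 4: Proximal objective.
0.5*||prox-x||^2 = 7.22
lambda*||prox|| = 17.7996
Total = 25.0197


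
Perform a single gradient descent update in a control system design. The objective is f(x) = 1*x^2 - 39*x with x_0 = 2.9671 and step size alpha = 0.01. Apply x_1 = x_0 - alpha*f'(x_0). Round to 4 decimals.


We compute the gradient at x_0 and apply the update.
f'(x) = 2*x - 39
f'(2.9671) = 2*2.9671 - 39 = -33.0658
x_1 = 2.9671 - 0.01*-33.0658 = 3.2978


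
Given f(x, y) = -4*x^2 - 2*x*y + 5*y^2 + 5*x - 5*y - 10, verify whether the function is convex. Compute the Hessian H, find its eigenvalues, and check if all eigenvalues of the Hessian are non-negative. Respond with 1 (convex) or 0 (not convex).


The Hessian of f(x,y) = -4*x^2 - 2*x*y + 5*y^2 + 5*x - 5*y - 10 is:
H = [[-8, -2], [-2, 10]]
Trace = -8 + 10 = 2
Determinant = -8*10 - (-2)^2 = -84
Discriminant = (2)^2 - 4*-84 = 340.0
Eigenvalues: lambda_1 = -8.2195, lambda_2 = 10.2195
The function is not convex.

0


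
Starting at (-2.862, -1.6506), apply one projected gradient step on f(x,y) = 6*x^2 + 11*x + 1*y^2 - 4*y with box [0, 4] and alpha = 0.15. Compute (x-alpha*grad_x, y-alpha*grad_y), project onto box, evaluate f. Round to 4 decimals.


Step 1: Compute gradient at (-2.862, -1.6506).
grad_x = 2*6*-2.862 + 11 = -23.344
grad_y = 2*1*-1.6506 - 4 = -7.3012
Step 2: Gradient step.
x_raw = -2.862 - 0.15*-23.344 = 0.6396
y_raw = -1.6506 - 0.15*-7.3012 = -0.5554
Step 3: Project onto [0, 4].
x_proj = clip(0.6396) = 0.6396
y_proj = clip(-0.5554) = 0.0
Step 4: Evaluate f.
f(0.6396, 0.0) = 9.4901


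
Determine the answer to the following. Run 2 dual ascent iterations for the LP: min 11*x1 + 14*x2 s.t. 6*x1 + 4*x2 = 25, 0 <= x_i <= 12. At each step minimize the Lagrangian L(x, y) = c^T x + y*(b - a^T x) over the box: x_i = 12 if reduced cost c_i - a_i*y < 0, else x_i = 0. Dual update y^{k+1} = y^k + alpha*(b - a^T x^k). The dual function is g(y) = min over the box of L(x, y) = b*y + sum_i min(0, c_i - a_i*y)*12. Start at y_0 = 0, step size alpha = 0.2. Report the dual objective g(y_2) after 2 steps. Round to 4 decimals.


Dual ascent for LP: min 11*x1 + 14*x2, 6*x1 + 4*x2 = 25, 0 <= x_i <= 12
Step 1: y^k = 0.0, reduced costs: (11.0, 14.0)
  x^k = (0.0, 0.0), subgradient = b - a^T x = 25.0
  y^{k+1} = 0.0 + 0.2*25.0 = 5.0
Step 2: y^k = 5.0, reduced costs: (-19.0, -6.0)
  x^k = (12.0, 12.0), subgradient = b - a^T x = -95.0
  y^{k+1} = 5.0 + 0.2*-95.0 = -14.0
Dual objective at y_2 = -14.0: reduced costs (95.0, 70.0), box minimizer x = (0.0, 0.0)
g(y_2) = b*y + (c1 - a1*y)*x1 + (c2 - a2*y)*x2 = 25*(-14.0) + 95.0*0.0 + 70.0*0.0 = -350.0 + 0.0 + 0.0 = -350.0


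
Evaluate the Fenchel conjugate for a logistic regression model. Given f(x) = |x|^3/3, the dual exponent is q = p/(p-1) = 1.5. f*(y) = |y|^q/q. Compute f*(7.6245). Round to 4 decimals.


The conjugate exponent q satisfies 1/p + 1/q = 1.
p = 3, so q = 3/(3 - 1) = 1.5
|y|^q = 7.6245^1.5 = 21.0531
f*(7.6245) = 21.0531 / 1.5 = 14.0354


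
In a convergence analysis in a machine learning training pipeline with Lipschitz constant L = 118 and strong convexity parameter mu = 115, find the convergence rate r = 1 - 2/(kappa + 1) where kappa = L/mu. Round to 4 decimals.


Step 1: Compute the condition number.
kappa = L/mu = 118/115 = 1.0261
Step 2: Compute the convergence rate.
r = 1 - 2/(kappa + 1) = 1 - 2*mu/(L + mu) = (L - mu)/(L + mu) = 3/233 = 0.0129


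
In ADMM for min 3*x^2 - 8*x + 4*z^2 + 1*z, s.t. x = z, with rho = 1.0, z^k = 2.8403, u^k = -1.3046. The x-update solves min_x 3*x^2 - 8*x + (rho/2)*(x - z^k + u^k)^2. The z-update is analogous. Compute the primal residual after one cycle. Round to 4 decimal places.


ADMM iteration with rho = 1.0, z^k = 2.8403, u^k = -1.3046
Step 1: x-update.
Minimize 3*x^2 - 8*x + (1.0/2)*(x - 2.8403 - 1.3046)^2
FOC: (2*3 + 1.0)*x = 8 + 1.0*(2.8403 + 1.3046)
x^{k+1} = 1.735
Step 2: z-update.
Minimize 4*z^2 + 1*z + (1.0/2)*(1.735 - z - 1.3046)^2
FOC: (2*4 + 1.0)*z = -1 + 1.0*(1.735 - 1.3046)
z^{k+1} = -0.0633
Step 3: u-update.
u^{k+1} = -1.3046 + 1.735 + 0.0633 = 0.4937
Step 4: Primal residual = |1.735 + 0.0633| = 1.7983


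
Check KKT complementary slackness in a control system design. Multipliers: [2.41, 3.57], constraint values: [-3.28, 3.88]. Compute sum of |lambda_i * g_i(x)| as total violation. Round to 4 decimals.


KKT complementary slackness check:
lambda_1 * g_1 = 2.41 * -3.28 = -7.9048
lambda_2 * g_2 = 3.57 * 3.88 = 13.8516
Total violation = 7.9048 + 13.8516 = 21.7564


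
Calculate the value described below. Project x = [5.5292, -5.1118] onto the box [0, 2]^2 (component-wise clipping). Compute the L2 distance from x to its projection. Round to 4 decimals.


Project each component onto [0, 2].
clip(5.5292) = 2.0, clip(-5.1118) = 0.0
Projection = [2.0, 0.0]
Squared diffs: [12.4553, 26.1305]
Distance = sqrt(38.5858) = 6.2117


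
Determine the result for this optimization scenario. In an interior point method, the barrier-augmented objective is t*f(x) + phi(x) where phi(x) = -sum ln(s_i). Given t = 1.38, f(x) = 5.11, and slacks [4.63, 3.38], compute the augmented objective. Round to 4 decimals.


Step 1: Compute log-barrier.
ln values: [1.5326, 1.2179]
phi = -(1.5326 + 1.2179) = -2.7504
Step 2: Compute augmented objective.
t*f(x) = 1.38*5.11 = 7.0518
Total = 7.0518 - 2.7504 = 4.3014


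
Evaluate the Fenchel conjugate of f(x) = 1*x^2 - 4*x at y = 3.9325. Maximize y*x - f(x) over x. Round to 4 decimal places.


f*(y) = sup_x {y*x - a*x^2 - b*x} = sup_x {(y-b)*x - a*x^2}
FOC: (y - b) - 2a*x = 0 => x* = (y - b)/(2a)
x* = (3.9325 + 4)/(2*1) = 3.9663
f*(3.9325) = (y-b)^2/(4a) = (3.9325 + 4)^2/(4*1)
= 62.9246/4 = 15.7311


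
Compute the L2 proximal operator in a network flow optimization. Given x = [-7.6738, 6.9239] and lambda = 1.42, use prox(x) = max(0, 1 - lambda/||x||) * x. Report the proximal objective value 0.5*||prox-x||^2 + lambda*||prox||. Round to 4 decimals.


Step 1: Compute ||x||.
||x|| = 10.3357
Step 2: Compute scaling factor.
scale = max(0, 1 - 1.42/10.3357) = 0.8626
Step 3: prox(x) = [-6.6195, 5.9726]
||prox(x)|| = 8.9157
Step 4: Proximal objective.
0.5*||prox-x||^2 = 1.0082
lambda*||prox|| = 12.6603
Total = 13.6686


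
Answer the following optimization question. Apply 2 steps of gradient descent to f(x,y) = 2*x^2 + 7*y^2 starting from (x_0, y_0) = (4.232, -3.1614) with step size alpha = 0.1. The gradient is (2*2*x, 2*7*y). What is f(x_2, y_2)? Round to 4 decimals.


Gradient descent on f(x,y) = 2*x^2 + 7*y^2.
Starting point: (4.232, -3.1614), alpha = 0.1
Step 1: grad_x = 2*2*4.232 = 16.928, grad_y = 2*7*-3.1614 = -44.2596
  x_1 = 4.232 - 0.1*16.928 = 2.5392
  y_1 = -3.1614 - 0.1*-44.2596 = 1.2646
Step 2: grad_x = 2*2*2.5392 = 10.1568, grad_y = 2*7*1.2646 = 17.7038
  x_2 = 2.5392 - 0.1*10.1568 = 1.5235
  y_2 = 1.2646 - 0.1*17.7038 = -0.5058
f(1.5235, -0.5058) = 2*1.5235^2 + 7*(-0.5058)^2 = 6.4332


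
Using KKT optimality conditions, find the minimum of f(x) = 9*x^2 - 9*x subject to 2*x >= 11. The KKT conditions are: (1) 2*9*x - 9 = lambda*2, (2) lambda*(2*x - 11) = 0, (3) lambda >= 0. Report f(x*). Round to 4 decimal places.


Step 1: Try lambda = 0 (constraint inactive).
x_unc = 9/(2*9) = 0.5
Check: 2*0.5 = 1.0 < 11 -- violated!
Step 2: Constraint must be active: 2*x = 11
x* = 11/2 = 5.5
lambda = (2*9*5.5 - 9)/2 = 45.0
Step 3: Compute optimal value.
f(x*) = 9*5.5^2 - 9*5.5 = 222.75


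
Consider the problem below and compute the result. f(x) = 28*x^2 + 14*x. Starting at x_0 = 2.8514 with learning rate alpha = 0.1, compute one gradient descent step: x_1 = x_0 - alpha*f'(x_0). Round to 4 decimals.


We compute the gradient at x_0 and apply the update.
f'(x) = 56*x + 14
f'(2.8514) = 56*2.8514 + 14 = 173.6784
x_1 = 2.8514 - 0.1*173.6784 = -14.5164


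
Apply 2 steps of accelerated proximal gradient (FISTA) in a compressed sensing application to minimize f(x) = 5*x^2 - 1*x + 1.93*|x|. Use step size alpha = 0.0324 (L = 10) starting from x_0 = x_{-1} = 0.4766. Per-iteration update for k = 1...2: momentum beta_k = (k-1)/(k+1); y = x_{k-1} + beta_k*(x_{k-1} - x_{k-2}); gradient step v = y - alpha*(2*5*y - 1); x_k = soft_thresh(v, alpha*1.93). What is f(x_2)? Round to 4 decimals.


FISTA on f(x) = 5*x^2 - 1*x + 1.93*|x|
L = 10, alpha = 0.0324
Iteration 1: beta = 0.0, y = 0.4766 + 0.0*(0.4766 - 0.4766) = 0.4766
  grad(y) = 3.766, v = y - alpha*grad = 0.3546
  prox(v) = soft_thresh(0.3546, 0.0625) = 0.292
Iteration 2: beta = 0.3333, y = 0.292 + 0.3333*(0.292 - 0.4766) = 0.2305
  grad(y) = 1.3053, v = y - alpha*grad = 0.1882
  prox(v) = soft_thresh(0.1882, 0.0625) = 0.1257
f(x_2) = 5*0.1257^2 - 1*0.1257 + 1.93*|0.1257| = 0.1959


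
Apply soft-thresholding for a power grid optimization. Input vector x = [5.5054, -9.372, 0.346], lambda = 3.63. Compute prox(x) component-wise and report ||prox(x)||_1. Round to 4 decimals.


Soft-thresholding with lambda = 3.63:
prox(5.5054) = sign(5.5054)*max(|5.5054| - 3.63, 0) = 1.8754
prox(-9.372) = sign(-9.372)*max(|-9.372| - 3.63, 0) = -5.742
prox(0.346) = sign(0.346)*max(|0.346| - 3.63, 0) = 0.0
prox(x) = [1.8754, -5.742, 0.0]
||prox(x)||_1 = 1.8754 + 5.742 + 0.0 = 7.6174


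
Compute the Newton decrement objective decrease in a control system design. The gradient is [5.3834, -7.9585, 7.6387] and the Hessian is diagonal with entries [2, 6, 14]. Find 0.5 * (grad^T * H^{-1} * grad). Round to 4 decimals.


Step 1: H is diagonal, so H^(-1) * g = [2.6917, -1.3264, 0.5456].
Step 2: g^T H^(-1) g = sum_i g_i^2 / H_ii
  = (5.3834)^2/2 + (-7.9585)^2/6 + (7.6387)^2/14
  = 14.4905 + 10.5563 + 4.1678 = 29.2146
Step 3: Objective decrease = 0.5 * g^T H^(-1) g = 14.6073


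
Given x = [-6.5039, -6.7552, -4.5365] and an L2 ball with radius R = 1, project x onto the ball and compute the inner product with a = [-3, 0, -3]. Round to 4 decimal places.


Step 1: Compute ||x|| (intermediates to 6 decimals).
||x|| = sqrt((-6.5039)^2 + (-6.7552)^2 + (-4.5365)^2) = 10.416971
Step 2: Project.
Since ||x|| > R, scale = R/||x|| = 1/10.416971 = 0.095997, proj(x) = scale * x
proj(x) = [-0.624355, -0.648479, -0.43549]
Step 3: Dot product.
a^T * proj(x) = -3*(-0.624355) + 0*(-0.648479) - 3*(-0.43549) = 3.1795


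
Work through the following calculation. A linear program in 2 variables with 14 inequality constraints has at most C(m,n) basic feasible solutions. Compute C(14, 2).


Each vertex corresponds to some choice of n active constraints out of m, so the number of vertices is at most C(m, n) = m! / (n!(m-n)!).
m = 14, n = 2
Numerator: 14 * 13
Denominator: 2! = 2
C(14, 2) = 91


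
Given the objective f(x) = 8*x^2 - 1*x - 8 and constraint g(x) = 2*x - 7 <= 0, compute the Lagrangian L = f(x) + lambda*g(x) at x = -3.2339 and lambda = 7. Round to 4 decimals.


Step 1: Evaluate f(x).
f(-3.2339) = 8*(-3.2339)^2 - 1*(-3.2339) - 8 = 78.8988
Step 2: Evaluate g(x).
g(-3.2339) = 2*-3.2339 - 7 = -13.4678
Step 3: Compute Lagrangian.
L = 78.8988 + 7*-13.4678 = -15.3758


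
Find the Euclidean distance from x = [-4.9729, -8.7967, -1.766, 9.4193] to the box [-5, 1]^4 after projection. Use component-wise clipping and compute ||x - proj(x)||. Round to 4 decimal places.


Project each component onto [-5, 1].
clip(-4.9729) = -4.9729, clip(-8.7967) = -5.0, clip(-1.766) = -1.766, clip(9.4193) = 1.0
Projection = [-4.9729, -5.0, -1.766, 1.0]
Squared diffs: [0.0, 14.4149, 0.0, 70.8846]
Distance = sqrt(85.2995) = 9.2358


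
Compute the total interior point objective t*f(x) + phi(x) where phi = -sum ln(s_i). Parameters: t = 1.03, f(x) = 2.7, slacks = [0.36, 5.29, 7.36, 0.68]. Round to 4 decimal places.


Step 1: Compute log-barrier.
ln values: [-1.0217, 1.6658, 1.9961, -0.3857]
phi = -(-1.0217 + 1.6658 + 1.9961 - 0.3857) = -2.2546
Step 2: Compute augmented objective.
t*f(x) = 1.03*2.7 = 2.781
Total = 2.781 - 2.2546 = 0.5264


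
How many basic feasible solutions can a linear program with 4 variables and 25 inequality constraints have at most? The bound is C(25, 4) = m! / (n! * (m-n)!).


Each vertex corresponds to some choice of n active constraints out of m, so the number of vertices is at most C(m, n) = m! / (n!(m-n)!).
m = 25, n = 4
Numerator: 25 * 24 * 23 * 22
Denominator: 4! = 24
C(25, 4) = 12650


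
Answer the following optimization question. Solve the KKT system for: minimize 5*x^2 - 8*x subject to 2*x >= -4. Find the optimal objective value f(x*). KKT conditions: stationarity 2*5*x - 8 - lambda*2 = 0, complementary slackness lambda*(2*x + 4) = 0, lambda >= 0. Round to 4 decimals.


Step 1: Try lambda = 0 (constraint inactive).
Stationarity: 2*5*x - 8 = 0
x* = 8/(2*5) = 0.8
Check constraint: 2*0.8 = 1.6 >= -4 -- satisfied.
Step 2: Compute optimal value.
f(x*) = 5*0.8^2 - 8*0.8 = -3.2


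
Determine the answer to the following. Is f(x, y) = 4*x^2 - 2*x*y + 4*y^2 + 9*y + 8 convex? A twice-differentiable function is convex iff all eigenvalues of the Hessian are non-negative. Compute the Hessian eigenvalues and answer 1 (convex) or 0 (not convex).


The Hessian of f(x,y) = 4*x^2 - 2*x*y + 4*y^2 + 9*y + 8 is:
H = [[8, -2], [-2, 8]]
Trace = 8 + 8 = 16
Determinant = 8*8 - (-2)^2 = 60
Discriminant = (16)^2 - 4*60 = 16.0
Eigenvalues: lambda_1 = 6.0, lambda_2 = 10.0
The function is convex.

1


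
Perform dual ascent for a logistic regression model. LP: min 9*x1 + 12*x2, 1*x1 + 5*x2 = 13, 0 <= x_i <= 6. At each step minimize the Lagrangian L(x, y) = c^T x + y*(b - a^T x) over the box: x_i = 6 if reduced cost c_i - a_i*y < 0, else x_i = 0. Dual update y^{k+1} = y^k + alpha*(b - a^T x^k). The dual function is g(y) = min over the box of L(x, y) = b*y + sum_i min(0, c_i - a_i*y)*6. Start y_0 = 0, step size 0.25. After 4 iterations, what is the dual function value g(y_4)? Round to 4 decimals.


Dual ascent for LP: min 9*x1 + 12*x2, 1*x1 + 5*x2 = 13, 0 <= x_i <= 6
Step 1: y^k = 0.0, reduced costs: (9.0, 12.0)
  x^k = (0.0, 0.0), subgradient = b - a^T x = 13.0
  y^{k+1} = 0.0 + 0.25*13.0 = 3.25
Step 2: y^k = 3.25, reduced costs: (5.75, -4.25)
  x^k = (0.0, 6.0), subgradient = b - a^T x = -17.0
  y^{k+1} = 3.25 + 0.25*-17.0 = -1.0
Step 3: y^k = -1.0, reduced costs: (10.0, 17.0)
  x^k = (0.0, 0.0), subgradient = b - a^T x = 13.0
  y^{k+1} = -1.0 + 0.25*13.0 = 2.25
Step 4: y^k = 2.25, reduced costs: (6.75, 0.75)
  x^k = (0.0, 0.0), subgradient = b - a^T x = 13.0
  y^{k+1} = 2.25 + 0.25*13.0 = 5.5
Dual objective at y_4 = 5.5: reduced costs (3.5, -15.5), box minimizer x = (0.0, 6.0)
g(y_4) = b*y + (c1 - a1*y)*x1 + (c2 - a2*y)*x2 = 13*5.5 + 3.5*0.0 + (-15.5)*6.0 = 71.5 + 0.0 - 93.0 = -21.5


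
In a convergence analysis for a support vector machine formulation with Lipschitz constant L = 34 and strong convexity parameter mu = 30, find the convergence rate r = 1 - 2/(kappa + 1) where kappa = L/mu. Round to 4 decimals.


Step 1: Compute the condition number.
kappa = L/mu = 34/30 = 1.1333
Step 2: Compute the convergence rate.
r = 1 - 2/(kappa + 1) = 1 - 2*mu/(L + mu) = (L - mu)/(L + mu) = 4/64 = 0.0625


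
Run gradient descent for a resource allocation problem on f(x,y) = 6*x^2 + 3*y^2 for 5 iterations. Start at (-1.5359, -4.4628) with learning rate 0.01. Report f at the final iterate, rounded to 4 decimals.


Gradient descent on f(x,y) = 6*x^2 + 3*y^2.
Starting point: (-1.5359, -4.4628), alpha = 0.01
Step 1: grad_x = 2*6*-1.5359 = -18.4308, grad_y = 2*3*-4.4628 = -26.7768
  x_1 = -1.5359 - 0.01*-18.4308 = -1.3516
  y_1 = -4.4628 - 0.01*-26.7768 = -4.195
Step 2: grad_x = 2*6*-1.3516 = -16.2191, grad_y = 2*3*-4.195 = -25.1702
  x_2 = -1.3516 - 0.01*-16.2191 = -1.1894
  y_2 = -4.195 - 0.01*-25.1702 = -3.9433
Step 3: grad_x = 2*6*-1.1894 = -14.2728, grad_y = 2*3*-3.9433 = -23.66
  x_3 = -1.1894 - 0.01*-14.2728 = -1.0467
  y_3 = -3.9433 - 0.01*-23.66 = -3.7067
Step 4: grad_x = 2*6*-1.0467 = -12.5601, grad_y = 2*3*-3.7067 = -22.2404
  x_4 = -1.0467 - 0.01*-12.5601 = -0.9211
  y_4 = -3.7067 - 0.01*-22.2404 = -3.4843
Step 5: grad_x = 2*6*-0.9211 = -11.0529, grad_y = 2*3*-3.4843 = -20.906
  x_5 = -0.9211 - 0.01*-11.0529 = -0.8105
  y_5 = -3.4843 - 0.01*-20.906 = -3.2753
f(-0.8105, -3.2753) = 6*(-0.8105)^2 + 3*(-3.2753)^2 = 36.124


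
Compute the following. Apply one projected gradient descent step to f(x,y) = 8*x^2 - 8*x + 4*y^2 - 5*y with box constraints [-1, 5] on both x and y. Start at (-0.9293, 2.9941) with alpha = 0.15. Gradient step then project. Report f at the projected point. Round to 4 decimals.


Step 1: Compute gradient at (-0.9293, 2.9941).
grad_x = 2*8*-0.9293 - 8 = -22.8688
grad_y = 2*4*2.9941 - 5 = 18.9528
Step 2: Gradient step.
x_raw = -0.9293 - 0.15*-22.8688 = 2.501
y_raw = 2.9941 - 0.15*18.9528 = 0.1512
Step 3: Project onto [-1, 5].
x_proj = clip(2.501) = 2.501
y_proj = clip(0.1512) = 0.1512
Step 4: Evaluate f.
f(2.501, 0.1512) = 29.3682


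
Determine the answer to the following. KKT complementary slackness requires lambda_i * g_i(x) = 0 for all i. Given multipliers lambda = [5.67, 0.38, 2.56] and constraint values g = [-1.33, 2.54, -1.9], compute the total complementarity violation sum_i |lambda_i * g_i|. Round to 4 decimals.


KKT complementary slackness check:
lambda_1 * g_1 = 5.67 * -1.33 = -7.5411
lambda_2 * g_2 = 0.38 * 2.54 = 0.9652
lambda_3 * g_3 = 2.56 * -1.9 = -4.864
Total violation = 7.5411 + 0.9652 + 4.864 = 13.3703


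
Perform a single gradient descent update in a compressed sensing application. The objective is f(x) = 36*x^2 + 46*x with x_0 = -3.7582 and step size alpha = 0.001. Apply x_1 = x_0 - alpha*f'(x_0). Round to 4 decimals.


We compute the gradient at x_0 and apply the update.
f'(x) = 72*x + 46
f'(-3.7582) = 72*-3.7582 + 46 = -224.5904
x_1 = -3.7582 - 0.001*-224.5904 = -3.5336


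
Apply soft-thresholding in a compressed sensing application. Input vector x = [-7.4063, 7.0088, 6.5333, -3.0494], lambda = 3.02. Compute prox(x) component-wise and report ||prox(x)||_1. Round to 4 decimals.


Soft-thresholding with lambda = 3.02:
prox(-7.4063) = sign(-7.4063)*max(|-7.4063| - 3.02, 0) = -4.3863
prox(7.0088) = sign(7.0088)*max(|7.0088| - 3.02, 0) = 3.9888
prox(6.5333) = sign(6.5333)*max(|6.5333| - 3.02, 0) = 3.5133
prox(-3.0494) = sign(-3.0494)*max(|-3.0494| - 3.02, 0) = -0.0294
prox(x) = [-4.3863, 3.9888, 3.5133, -0.0294]
||prox(x)||_1 = 4.3863 + 3.9888 + 3.5133 + 0.0294 = 11.9178


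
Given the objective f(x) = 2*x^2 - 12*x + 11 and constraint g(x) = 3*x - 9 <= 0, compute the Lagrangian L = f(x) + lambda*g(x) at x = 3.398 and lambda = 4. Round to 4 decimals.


Step 1: Evaluate f(x).
f(3.398) = 2*3.398^2 - 12*3.398 + 11 = -6.6832
Step 2: Evaluate g(x).
g(3.398) = 3*3.398 - 9 = 1.194
Step 3: Compute Lagrangian.
L = -6.6832 + 4*1.194 = -1.9072


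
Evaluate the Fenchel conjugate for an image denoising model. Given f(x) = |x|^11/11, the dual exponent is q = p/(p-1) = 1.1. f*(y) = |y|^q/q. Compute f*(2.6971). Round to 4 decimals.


The conjugate exponent q satisfies 1/p + 1/q = 1.
p = 11, so q = 11/(11 - 1) = 1.1
|y|^q = 2.6971^1.1 = 2.9784
f*(2.6971) = 2.9784 / 1.1 = 2.7077


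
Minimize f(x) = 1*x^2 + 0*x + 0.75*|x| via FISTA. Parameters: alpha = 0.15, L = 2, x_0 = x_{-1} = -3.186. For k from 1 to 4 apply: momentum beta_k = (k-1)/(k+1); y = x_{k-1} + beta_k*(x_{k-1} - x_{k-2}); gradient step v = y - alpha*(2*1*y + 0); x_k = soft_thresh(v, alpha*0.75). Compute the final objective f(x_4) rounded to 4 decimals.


FISTA on f(x) = 1*x^2 + 0*x + 0.75*|x|
L = 2, alpha = 0.15
Iteration 1: beta = 0.0, y = -3.186 + 0.0*(-3.186 + 3.186) = -3.186
  grad(y) = -6.372, v = y - alpha*grad = -2.2302
  prox(v) = soft_thresh(-2.2302, 0.1125) = -2.1177
Iteration 2: beta = 0.3333, y = -2.1177 + 0.3333*(-2.1177 + 3.186) = -1.7616
  grad(y) = -3.5232, v = y - alpha*grad = -1.2331
  prox(v) = soft_thresh(-1.2331, 0.1125) = -1.1206
Iteration 3: beta = 0.5, y = -1.1206 + 0.5*(-1.1206 + 2.1177) = -0.6221
  grad(y) = -1.2442, v = y - alpha*grad = -0.4355
  prox(v) = soft_thresh(-0.4355, 0.1125) = -0.323
Iteration 4: beta = 0.6, y = -0.323 + 0.6*(-0.323 + 1.1206) = 0.1556
  grad(y) = 0.3113, v = y - alpha*grad = 0.1089
  prox(v) = soft_thresh(0.1089, 0.1125) = 0.0
f(x_4) = 1*0.0^2 + 0*0.0 + 0.75*|0.0| = 0.0


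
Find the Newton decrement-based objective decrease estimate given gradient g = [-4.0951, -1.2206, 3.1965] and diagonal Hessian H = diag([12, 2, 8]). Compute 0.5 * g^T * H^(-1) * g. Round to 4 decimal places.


Step 1: H is diagonal, so H^(-1) * g = [-0.3413, -0.6103, 0.3996].
Step 2: g^T H^(-1) g = sum_i g_i^2 / H_ii
  = (-4.0951)^2/12 + (-1.2206)^2/2 + (3.1965)^2/8
  = 1.3975 + 0.7449 + 1.2772 = 3.4196
Step 3: Objective decrease = 0.5 * g^T H^(-1) g = 1.7098


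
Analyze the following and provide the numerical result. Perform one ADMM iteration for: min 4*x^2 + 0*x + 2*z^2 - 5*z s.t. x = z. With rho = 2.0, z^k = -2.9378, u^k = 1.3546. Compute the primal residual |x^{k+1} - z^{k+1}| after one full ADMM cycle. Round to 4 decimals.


ADMM iteration with rho = 2.0, z^k = -2.9378, u^k = 1.3546
Step 1: x-update.
Minimize 4*x^2 + 0*x + (2.0/2)*(x + 2.9378 + 1.3546)^2
FOC: (2*4 + 2.0)*x = 0 + 2.0*(-2.9378 - 1.3546)
x^{k+1} = -0.8585
Step 2: z-update.
Minimize 2*z^2 - 5*z + (2.0/2)*(-0.8585 - z + 1.3546)^2
FOC: (2*2 + 2.0)*z = 5 + 2.0*(-0.8585 + 1.3546)
z^{k+1} = 0.9987
Step 3: u-update.
u^{k+1} = 1.3546 - 0.8585 - 0.9987 = -0.5026
Step 4: Primal residual = |-0.8585 - 0.9987| = 1.8572


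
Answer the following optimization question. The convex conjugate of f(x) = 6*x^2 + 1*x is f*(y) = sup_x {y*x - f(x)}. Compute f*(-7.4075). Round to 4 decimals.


f*(y) = sup_x {y*x - a*x^2 - b*x} = sup_x {(y-b)*x - a*x^2}
FOC: (y - b) - 2a*x = 0 => x* = (y - b)/(2a)
x* = (-7.4075 - 1)/(2*6) = -0.7006
f*(-7.4075) = (y-b)^2/(4a) = (-7.4075 - 1)^2/(4*6)
= 70.6861/24 = 2.9453


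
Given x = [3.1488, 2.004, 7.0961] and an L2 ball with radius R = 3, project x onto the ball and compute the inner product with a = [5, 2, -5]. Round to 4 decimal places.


Step 1: Compute ||x|| (intermediates to 6 decimals).
||x|| = sqrt(3.1488^2 + 2.004^2 + 7.0961^2) = 8.01783
Step 2: Project.
Since ||x|| > R, scale = R/||x|| = 3/8.01783 = 0.374166, proj(x) = scale * x
proj(x) = [1.178174, 0.749829, 2.655119]
Step 3: Dot product.
a^T * proj(x) = 5*1.178174 + 2*0.749829 - 5*2.655119 = -5.8851


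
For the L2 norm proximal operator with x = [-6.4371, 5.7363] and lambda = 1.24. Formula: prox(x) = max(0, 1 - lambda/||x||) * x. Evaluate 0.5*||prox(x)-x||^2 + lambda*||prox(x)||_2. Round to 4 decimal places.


Step 1: Compute ||x||.
||x|| = 8.6221
Step 2: Compute scaling factor.
scale = max(0, 1 - 1.24/8.6221) = 0.8562
Step 3: prox(x) = [-5.5113, 4.9113]
||prox(x)|| = 7.3821
Step 4: Proximal objective.
0.5*||prox-x||^2 = 0.7688
lambda*||prox|| = 9.1538
Total = 9.9227


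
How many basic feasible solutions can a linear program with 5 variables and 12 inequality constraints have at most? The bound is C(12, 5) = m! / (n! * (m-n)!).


Each vertex corresponds to some choice of n active constraints out of m, so the number of vertices is at most C(m, n) = m! / (n!(m-n)!).
m = 12, n = 5
Numerator: 12 * 11 * 10 * 9 * 8
Denominator: 5! = 120
C(12, 5) = 792


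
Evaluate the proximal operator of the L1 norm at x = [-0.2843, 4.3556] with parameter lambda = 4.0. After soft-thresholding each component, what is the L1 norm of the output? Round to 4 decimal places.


Soft-thresholding with lambda = 4.0:
prox(-0.2843) = sign(-0.2843)*max(|-0.2843| - 4.0, 0) = 0.0
prox(4.3556) = sign(4.3556)*max(|4.3556| - 4.0, 0) = 0.3556
prox(x) = [0.0, 0.3556]
||prox(x)||_1 = 0.0 + 0.3556 = 0.3556


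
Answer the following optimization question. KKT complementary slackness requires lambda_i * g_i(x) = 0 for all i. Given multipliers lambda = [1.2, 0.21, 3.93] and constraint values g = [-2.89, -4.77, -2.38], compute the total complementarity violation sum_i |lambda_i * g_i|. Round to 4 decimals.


KKT complementary slackness check:
lambda_1 * g_1 = 1.2 * -2.89 = -3.468
lambda_2 * g_2 = 0.21 * -4.77 = -1.0017
lambda_3 * g_3 = 3.93 * -2.38 = -9.3534
Total violation = 3.468 + 1.0017 + 9.3534 = 13.8231


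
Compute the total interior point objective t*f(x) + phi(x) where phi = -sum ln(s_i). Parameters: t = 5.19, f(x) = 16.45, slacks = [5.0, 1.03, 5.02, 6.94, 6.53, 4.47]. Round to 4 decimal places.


Step 1: Compute log-barrier.
ln values: [1.6094, 0.0296, 1.6134, 1.9373, 1.8764, 1.4974]
phi = -(1.6094 + 0.0296 + 1.6134 + 1.9373 + 1.8764 + 1.4974) = -8.5635
Step 2: Compute augmented objective.
t*f(x) = 5.19*16.45 = 85.3755
Total = 85.3755 - 8.5635 = 76.812


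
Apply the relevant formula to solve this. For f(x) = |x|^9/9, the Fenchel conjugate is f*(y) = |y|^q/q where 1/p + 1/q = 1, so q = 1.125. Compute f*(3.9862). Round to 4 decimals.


The conjugate exponent q satisfies 1/p + 1/q = 1.
p = 9, so q = 9/(9 - 1) = 1.125
|y|^q = 3.9862^1.125 = 4.7384
f*(3.9862) = 4.7384 / 1.125 = 4.2119


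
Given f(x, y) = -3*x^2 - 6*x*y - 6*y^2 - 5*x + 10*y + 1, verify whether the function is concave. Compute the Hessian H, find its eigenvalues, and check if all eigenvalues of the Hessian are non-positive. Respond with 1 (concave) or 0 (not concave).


The Hessian of f(x,y) = -3*x^2 - 6*x*y - 6*y^2 - 5*x + 10*y + 1 is:
H = [[-6, -6], [-6, -12]]
Trace = -6 - 12 = -18
Determinant = -6*-12 - (-6)^2 = 36
Discriminant = (-18)^2 - 4*36 = 180.0
Eigenvalues: lambda_1 = -15.7082, lambda_2 = -2.2918
The function is concave.

1


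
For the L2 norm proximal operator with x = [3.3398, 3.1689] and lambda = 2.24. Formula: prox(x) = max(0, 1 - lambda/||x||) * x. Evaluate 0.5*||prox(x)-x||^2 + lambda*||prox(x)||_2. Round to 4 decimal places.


Step 1: Compute ||x||.
||x|| = 4.6039
Step 2: Compute scaling factor.
scale = max(0, 1 - 2.24/4.6039) = 0.5135
Step 3: prox(x) = [1.7149, 1.6271]
||prox(x)|| = 2.3639
Step 4: Proximal objective.
0.5*||prox-x||^2 = 2.5088
lambda*||prox|| = 5.2951
Total = 7.804


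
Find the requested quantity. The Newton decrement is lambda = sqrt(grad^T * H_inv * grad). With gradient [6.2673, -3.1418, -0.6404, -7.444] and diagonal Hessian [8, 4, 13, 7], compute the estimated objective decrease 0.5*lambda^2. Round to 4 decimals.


Step 1: H is diagonal, so H^(-1) * g = [0.7834, -0.7855, -0.0493, -1.0634].
Step 2: g^T H^(-1) g = sum_i g_i^2 / H_ii
  = (6.2673)^2/8 + (-3.1418)^2/4 + (-0.6404)^2/13 + (-7.444)^2/7
  = 4.9099 + 2.4677 + 0.0315 + 7.9162 = 15.3253
Step 3: Objective decrease = 0.5 * g^T H^(-1) g = 7.6627


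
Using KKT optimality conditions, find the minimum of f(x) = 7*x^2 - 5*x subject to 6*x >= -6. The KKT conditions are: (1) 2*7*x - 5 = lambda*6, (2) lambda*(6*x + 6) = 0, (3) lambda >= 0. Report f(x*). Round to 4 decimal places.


Step 1: Try lambda = 0 (constraint inactive).
Stationarity: 2*7*x - 5 = 0
x* = 5/(2*7) = 5/14 = 0.3571 (rounded; the exact value 5/14 is used below)
Check constraint: 6*0.3571 = 2.1426 >= -6 -- satisfied.
Step 2: Compute optimal value.
f(x*) = 7*(5/14)^2 - 5*(5/14) = -0.8929


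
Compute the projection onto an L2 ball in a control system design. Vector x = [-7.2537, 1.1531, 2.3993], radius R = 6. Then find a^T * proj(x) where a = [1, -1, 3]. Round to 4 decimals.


Step 1: Compute ||x|| (intermediates to 6 decimals).
||x|| = sqrt((-7.2537)^2 + 1.1531^2 + 2.3993^2) = 7.726736
Step 2: Project.
Since ||x|| > R, scale = R/||x|| = 6/7.726736 = 0.776525, proj(x) = scale * x
proj(x) = [-5.632679, 0.895411, 1.863116]
Step 3: Dot product.
a^T * proj(x) = 1*(-5.632679) - 1*0.895411 + 3*1.863116 = -0.9387


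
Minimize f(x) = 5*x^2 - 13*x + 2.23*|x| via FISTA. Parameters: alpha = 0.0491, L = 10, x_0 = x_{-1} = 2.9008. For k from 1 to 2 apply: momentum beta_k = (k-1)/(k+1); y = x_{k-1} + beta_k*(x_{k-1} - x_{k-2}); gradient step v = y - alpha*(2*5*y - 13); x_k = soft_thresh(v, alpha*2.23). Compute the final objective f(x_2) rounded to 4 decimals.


FISTA on f(x) = 5*x^2 - 13*x + 2.23*|x|
L = 10, alpha = 0.0491
Iteration 1: beta = 0.0, y = 2.9008 + 0.0*(2.9008 - 2.9008) = 2.9008
  grad(y) = 16.008, v = y - alpha*grad = 2.1148
  prox(v) = soft_thresh(2.1148, 0.1095) = 2.0053
Iteration 2: beta = 0.3333, y = 2.0053 + 0.3333*(2.0053 - 2.9008) = 1.7068
  grad(y) = 4.0682, v = y - alpha*grad = 1.5071
  prox(v) = soft_thresh(1.5071, 0.1095) = 1.3976
f(x_2) = 5*1.3976^2 - 13*1.3976 + 2.23*|1.3976| = -5.2858


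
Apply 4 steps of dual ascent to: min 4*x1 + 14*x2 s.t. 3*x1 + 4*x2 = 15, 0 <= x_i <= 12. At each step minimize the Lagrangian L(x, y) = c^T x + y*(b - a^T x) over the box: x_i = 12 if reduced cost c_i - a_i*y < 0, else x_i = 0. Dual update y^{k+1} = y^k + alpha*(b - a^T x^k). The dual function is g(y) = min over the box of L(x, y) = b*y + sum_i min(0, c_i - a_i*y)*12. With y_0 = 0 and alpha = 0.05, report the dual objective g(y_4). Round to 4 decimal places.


Dual ascent for LP: min 4*x1 + 14*x2, 3*x1 + 4*x2 = 15, 0 <= x_i <= 12
Step 1: y^k = 0.0, reduced costs: (4.0, 14.0)
  x^k = (0.0, 0.0), subgradient = b - a^T x = 15.0
  y^{k+1} = 0.0 + 0.05*15.0 = 0.75
Step 2: y^k = 0.75, reduced costs: (1.75, 11.0)
  x^k = (0.0, 0.0), subgradient = b - a^T x = 15.0
  y^{k+1} = 0.75 + 0.05*15.0 = 1.5
Step 3: y^k = 1.5, reduced costs: (-0.5, 8.0)
  x^k = (12.0, 0.0), subgradient = b - a^T x = -21.0
  y^{k+1} = 1.5 + 0.05*-21.0 = 0.45
Step 4: y^k = 0.45, reduced costs: (2.65, 12.2)
  x^k = (0.0, 0.0), subgradient = b - a^T x = 15.0
  y^{k+1} = 0.45 + 0.05*15.0 = 1.2
Dual objective at y_4 = 1.2: reduced costs (0.4, 9.2), box minimizer x = (0.0, 0.0)
g(y_4) = b*y + (c1 - a1*y)*x1 + (c2 - a2*y)*x2 = 15*1.2 + 0.4*0.0 + 9.2*0.0 = 18.0 + 0.0 + 0.0 = 18.0


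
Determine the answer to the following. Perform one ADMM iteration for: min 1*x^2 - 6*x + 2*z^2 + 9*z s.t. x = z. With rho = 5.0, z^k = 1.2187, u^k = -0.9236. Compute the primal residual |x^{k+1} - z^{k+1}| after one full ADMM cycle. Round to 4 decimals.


ADMM iteration with rho = 5.0, z^k = 1.2187, u^k = -0.9236
Step 1: x-update.
Minimize 1*x^2 - 6*x + (5.0/2)*(x - 1.2187 - 0.9236)^2
FOC: (2*1 + 5.0)*x = 6 + 5.0*(1.2187 + 0.9236)
x^{k+1} = 2.3874
Step 2: z-update.
Minimize 2*z^2 + 9*z + (5.0/2)*(2.3874 - z - 0.9236)^2
FOC: (2*2 + 5.0)*z = -9 + 5.0*(2.3874 - 0.9236)
z^{k+1} = -0.1868
Step 3: u-update.
u^{k+1} = -0.9236 + 2.3874 + 0.1868 = 1.6506
Step 4: Primal residual = |2.3874 + 0.1868| = 2.5742


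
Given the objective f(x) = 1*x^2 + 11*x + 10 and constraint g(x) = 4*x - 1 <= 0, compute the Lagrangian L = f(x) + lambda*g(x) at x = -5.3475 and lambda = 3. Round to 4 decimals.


Step 1: Evaluate f(x).
f(-5.3475) = 1*(-5.3475)^2 + 11*(-5.3475) + 10 = -20.2267
Step 2: Evaluate g(x).
g(-5.3475) = 4*-5.3475 - 1 = -22.39
Step 3: Compute Lagrangian.
L = -20.2267 + 3*-22.39 = -87.3967


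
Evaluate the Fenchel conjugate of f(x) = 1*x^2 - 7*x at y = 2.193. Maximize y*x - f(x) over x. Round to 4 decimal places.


f*(y) = sup_x {y*x - a*x^2 - b*x} = sup_x {(y-b)*x - a*x^2}
FOC: (y - b) - 2a*x = 0 => x* = (y - b)/(2a)
x* = (2.193 + 7)/(2*1) = 4.5965
f*(2.193) = (y-b)^2/(4a) = (2.193 + 7)^2/(4*1)
= 84.5112/4 = 21.1278


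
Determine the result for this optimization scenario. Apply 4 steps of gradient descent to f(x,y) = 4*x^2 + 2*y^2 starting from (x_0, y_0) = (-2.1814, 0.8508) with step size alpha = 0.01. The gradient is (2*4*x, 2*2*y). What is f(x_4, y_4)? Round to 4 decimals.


Gradient descent on f(x,y) = 4*x^2 + 2*y^2.
Starting point: (-2.1814, 0.8508), alpha = 0.01
Step 1: grad_x = 2*4*-2.1814 = -17.4512, grad_y = 2*2*0.8508 = 3.4032
  x_1 = -2.1814 - 0.01*-17.4512 = -2.0069
  y_1 = 0.8508 - 0.01*3.4032 = 0.8168
Step 2: grad_x = 2*4*-2.0069 = -16.0551, grad_y = 2*2*0.8168 = 3.2671
  x_2 = -2.0069 - 0.01*-16.0551 = -1.8463
  y_2 = 0.8168 - 0.01*3.2671 = 0.7841
Step 3: grad_x = 2*4*-1.8463 = -14.7707, grad_y = 2*2*0.7841 = 3.1364
  x_3 = -1.8463 - 0.01*-14.7707 = -1.6986
  y_3 = 0.7841 - 0.01*3.1364 = 0.7527
Step 4: grad_x = 2*4*-1.6986 = -13.589, grad_y = 2*2*0.7527 = 3.0109
  x_4 = -1.6986 - 0.01*-13.589 = -1.5627
  y_4 = 0.7527 - 0.01*3.0109 = 0.7226
f(-1.5627, 0.7226) = 4*(-1.5627)^2 + 2*0.7226^2 = 10.813


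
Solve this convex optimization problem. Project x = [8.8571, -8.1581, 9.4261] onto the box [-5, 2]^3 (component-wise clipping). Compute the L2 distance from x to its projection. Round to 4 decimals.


Project each component onto [-5, 2].
clip(8.8571) = 2.0, clip(-8.1581) = -5.0, clip(9.4261) = 2.0
Projection = [2.0, -5.0, 2.0]
Squared diffs: [47.0198, 9.9736, 55.147]
Distance = sqrt(112.1404) = 10.5896


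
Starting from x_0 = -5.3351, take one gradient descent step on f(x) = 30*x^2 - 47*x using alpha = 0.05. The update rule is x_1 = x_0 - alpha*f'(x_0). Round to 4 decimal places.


We compute the gradient at x_0 and apply the update.
f'(x) = 60*x - 47
f'(-5.3351) = 60*-5.3351 - 47 = -367.106
x_1 = -5.3351 - 0.05*-367.106 = 13.0202


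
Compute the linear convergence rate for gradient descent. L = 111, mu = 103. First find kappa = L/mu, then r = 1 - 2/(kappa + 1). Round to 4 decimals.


Step 1: Compute the condition number.
kappa = L/mu = 111/103 = 1.0777
Step 2: Compute the convergence rate.
r = 1 - 2/(kappa + 1) = 1 - 2*mu/(L + mu) = (L - mu)/(L + mu) = 8/214 = 0.0374


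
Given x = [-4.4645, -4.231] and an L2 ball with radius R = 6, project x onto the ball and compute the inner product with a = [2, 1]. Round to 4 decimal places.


Step 1: Compute ||x|| (intermediates to 6 decimals).
||x|| = sqrt((-4.4645)^2 + (-4.231)^2) = 6.150863
Step 2: Project.
Since ||x|| > R, scale = R/||x|| = 6/6.150863 = 0.975473, proj(x) = scale * x
proj(x) = [-4.354999, -4.127226]
Step 3: Dot product.
a^T * proj(x) = 2*(-4.354999) + 1*(-4.127226) = -12.8372


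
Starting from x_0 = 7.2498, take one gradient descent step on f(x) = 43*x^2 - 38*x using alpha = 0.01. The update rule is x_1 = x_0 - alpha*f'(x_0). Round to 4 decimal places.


We compute the gradient at x_0 and apply the update.
f'(x) = 86*x - 38
f'(7.2498) = 86*7.2498 - 38 = 585.4828
x_1 = 7.2498 - 0.01*585.4828 = 1.395


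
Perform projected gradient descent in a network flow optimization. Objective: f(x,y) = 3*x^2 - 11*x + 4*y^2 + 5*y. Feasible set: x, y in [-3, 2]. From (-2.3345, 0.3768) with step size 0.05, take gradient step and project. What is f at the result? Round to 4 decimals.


Step 1: Compute gradient at (-2.3345, 0.3768).
grad_x = 2*3*-2.3345 - 11 = -25.007
grad_y = 2*4*0.3768 + 5 = 8.0144
Step 2: Gradient step.
x_raw = -2.3345 - 0.05*-25.007 = -1.0842
y_raw = 0.3768 - 0.05*8.0144 = -0.0239
Step 3: Project onto [-3, 2].
x_proj = clip(-1.0842) = -1.0842
y_proj = clip(-0.0239) = -0.0239
Step 4: Evaluate f.
f(-1.0842, -0.0239) = 15.3345


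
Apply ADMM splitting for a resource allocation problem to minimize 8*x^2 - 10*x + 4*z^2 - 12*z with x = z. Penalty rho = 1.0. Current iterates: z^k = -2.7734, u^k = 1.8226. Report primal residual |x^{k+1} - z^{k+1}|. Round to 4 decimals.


ADMM iteration with rho = 1.0, z^k = -2.7734, u^k = 1.8226
Step 1: x-update.
Minimize 8*x^2 - 10*x + (1.0/2)*(x + 2.7734 + 1.8226)^2
FOC: (2*8 + 1.0)*x = 10 + 1.0*(-2.7734 - 1.8226)
x^{k+1} = 0.3179
Step 2: z-update.
Minimize 4*z^2 - 12*z + (1.0/2)*(0.3179 - z + 1.8226)^2
FOC: (2*4 + 1.0)*z = 12 + 1.0*(0.3179 + 1.8226)
z^{k+1} = 1.5712
Step 3: u-update.
u^{k+1} = 1.8226 + 0.3179 - 1.5712 = 0.5693
Step 4: Primal residual = |0.3179 - 1.5712| = 1.2533


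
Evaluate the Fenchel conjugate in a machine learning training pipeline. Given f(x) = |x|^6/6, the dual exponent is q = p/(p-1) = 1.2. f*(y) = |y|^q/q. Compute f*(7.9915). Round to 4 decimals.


The conjugate exponent q satisfies 1/p + 1/q = 1.
p = 6, so q = 6/(6 - 1) = 1.2
|y|^q = 7.9915^1.2 = 12.1103
f*(7.9915) = 12.1103 / 1.2 = 10.0919


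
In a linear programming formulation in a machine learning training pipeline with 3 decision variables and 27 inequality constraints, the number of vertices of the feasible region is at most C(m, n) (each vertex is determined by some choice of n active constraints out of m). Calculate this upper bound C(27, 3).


Each vertex corresponds to some choice of n active constraints out of m, so the number of vertices is at most C(m, n) = m! / (n!(m-n)!).
m = 27, n = 3
Numerator: 27 * 26 * 25
Denominator: 3! = 6
C(27, 3) = 2925


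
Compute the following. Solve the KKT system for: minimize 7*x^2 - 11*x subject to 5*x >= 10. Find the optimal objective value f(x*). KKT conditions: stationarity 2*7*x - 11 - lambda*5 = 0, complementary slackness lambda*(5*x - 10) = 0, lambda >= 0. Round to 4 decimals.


Step 1: Try lambda = 0 (constraint inactive).
x_unc = 11/(2*7) = 0.7857
Check: 5*0.7857 = 3.9285 < 10 -- violated!
Step 2: Constraint must be active: 5*x = 10
x* = 10/5 = 2.0
lambda = (2*7*2.0 - 11)/5 = 3.4
Step 3: Compute optimal value.
f(x*) = 7*2.0^2 - 11*2.0 = 6.0


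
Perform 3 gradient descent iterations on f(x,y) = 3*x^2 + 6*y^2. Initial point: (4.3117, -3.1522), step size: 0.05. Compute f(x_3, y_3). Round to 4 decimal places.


Gradient descent on f(x,y) = 3*x^2 + 6*y^2.
Starting point: (4.3117, -3.1522), alpha = 0.05
Step 1: grad_x = 2*3*4.3117 = 25.8702, grad_y = 2*6*-3.1522 = -37.8264
  x_1 = 4.3117 - 0.05*25.8702 = 3.0182
  y_1 = -3.1522 - 0.05*-37.8264 = -1.2609
Step 2: grad_x = 2*3*3.0182 = 18.1091, grad_y = 2*6*-1.2609 = -15.1306
  x_2 = 3.0182 - 0.05*18.1091 = 2.1127
  y_2 = -1.2609 - 0.05*-15.1306 = -0.5044
Step 3: grad_x = 2*3*2.1127 = 12.6764, grad_y = 2*6*-0.5044 = -6.0522
  x_3 = 2.1127 - 0.05*12.6764 = 1.4789
  y_3 = -0.5044 - 0.05*-6.0522 = -0.2017
f(1.4789, -0.2017) = 3*1.4789^2 + 6*(-0.2017)^2 = 6.8057
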